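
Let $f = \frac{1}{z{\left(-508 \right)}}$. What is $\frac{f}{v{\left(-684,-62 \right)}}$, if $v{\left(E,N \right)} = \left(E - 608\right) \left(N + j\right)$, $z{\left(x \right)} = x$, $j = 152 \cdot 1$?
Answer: $\frac{1}{59070240} \approx 1.6929 \cdot 10^{-8}$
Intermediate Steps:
$j = 152$
$v{\left(E,N \right)} = \left(-608 + E\right) \left(152 + N\right)$ ($v{\left(E,N \right)} = \left(E - 608\right) \left(N + 152\right) = \left(-608 + E\right) \left(152 + N\right)$)
$f = - \frac{1}{508}$ ($f = \frac{1}{-508} = - \frac{1}{508} \approx -0.0019685$)
$\frac{f}{v{\left(-684,-62 \right)}} = - \frac{1}{508 \left(-92416 - -37696 + 152 \left(-684\right) - -42408\right)} = - \frac{1}{508 \left(-92416 + 37696 - 103968 + 42408\right)} = - \frac{1}{508 \left(-116280\right)} = \left(- \frac{1}{508}\right) \left(- \frac{1}{116280}\right) = \frac{1}{59070240}$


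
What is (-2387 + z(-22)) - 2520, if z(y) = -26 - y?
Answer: -4911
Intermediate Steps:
(-2387 + z(-22)) - 2520 = (-2387 + (-26 - 1*(-22))) - 2520 = (-2387 + (-26 + 22)) - 2520 = (-2387 - 4) - 2520 = -2391 - 2520 = -4911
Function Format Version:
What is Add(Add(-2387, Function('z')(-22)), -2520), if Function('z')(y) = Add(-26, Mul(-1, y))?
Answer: -4911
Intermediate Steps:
Add(Add(-2387, Function('z')(-22)), -2520) = Add(Add(-2387, Add(-26, Mul(-1, -22))), -2520) = Add(Add(-2387, Add(-26, 22)), -2520) = Add(Add(-2387, -4), -2520) = Add(-2391, -2520) = -4911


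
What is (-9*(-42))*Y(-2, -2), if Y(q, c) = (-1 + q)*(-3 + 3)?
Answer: 0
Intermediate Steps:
Y(q, c) = 0 (Y(q, c) = (-1 + q)*0 = 0)
(-9*(-42))*Y(-2, -2) = -9*(-42)*0 = 378*0 = 0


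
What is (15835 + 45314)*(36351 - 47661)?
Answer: -691595190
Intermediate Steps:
(15835 + 45314)*(36351 - 47661) = 61149*(-11310) = -691595190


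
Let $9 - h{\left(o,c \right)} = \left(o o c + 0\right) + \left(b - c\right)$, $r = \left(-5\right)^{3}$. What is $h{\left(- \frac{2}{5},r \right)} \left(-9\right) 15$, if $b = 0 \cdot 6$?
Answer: $12960$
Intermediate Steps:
$b = 0$
$r = -125$
$h{\left(o,c \right)} = 9 + c - c o^{2}$ ($h{\left(o,c \right)} = 9 - \left(\left(o o c + 0\right) + \left(0 - c\right)\right) = 9 - \left(\left(o^{2} c + 0\right) - c\right) = 9 - \left(\left(c o^{2} + 0\right) - c\right) = 9 - \left(c o^{2} - c\right) = 9 - \left(- c + c o^{2}\right) = 9 + c - c o^{2}$)
$h{\left(- \frac{2}{5},r \right)} \left(-9\right) 15 = \left(9 - 125 - - 125 \left(- \frac{2}{5}\right)^{2}\right) \left(-9\right) 15 = \left(9 - 125 - \left(-125\right) \frac{4}{25}\right) \left(-9\right) 15 = \left(9 - 125 + 20\right) \left(-9\right) 15 = \left(-96\right) \left(-9\right) 15 = 864 \cdot 15 = 12960$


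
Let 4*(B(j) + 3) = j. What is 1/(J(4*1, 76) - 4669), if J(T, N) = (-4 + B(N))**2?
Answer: -1/4525 ≈ -0.00022099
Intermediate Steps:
B(j) = -3 + j/4
J(T, N) = (-7 + N/4)**2 (J(T, N) = (-4 + (-3 + N/4))**2 = (-7 + N/4)**2)
1/(J(4*1, 76) - 4669) = 1/((-28 + 76)**2/16 - 4669) = 1/((1/16)*48**2 - 4669) = 1/((1/16)*2304 - 4669) = 1/(144 - 4669) = 1/(-4525) = -1/4525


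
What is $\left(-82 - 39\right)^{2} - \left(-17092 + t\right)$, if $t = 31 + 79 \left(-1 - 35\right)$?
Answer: $34546$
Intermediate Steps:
$t = -2813$ ($t = 31 + 79 \left(-1 - 35\right) = 31 + 79 \left(-36\right) = 31 - 2844 = -2813$)
$\left(-82 - 39\right)^{2} - \left(-17092 + t\right) = \left(-82 - 39\right)^{2} - \left(-17092 - 2813\right) = \left(-121\right)^{2} - -19905 = 14641 + 19905 = 34546$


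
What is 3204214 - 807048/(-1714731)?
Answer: 1831455294494/571577 ≈ 3.2042e+6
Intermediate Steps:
3204214 - 807048/(-1714731) = 3204214 - 807048*(-1)/1714731 = 3204214 - 1*(-269016/571577) = 3204214 + 269016/571577 = 1831455294494/571577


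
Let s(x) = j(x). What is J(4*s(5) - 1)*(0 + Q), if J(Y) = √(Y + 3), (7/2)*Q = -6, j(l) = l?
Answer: -12*√22/7 ≈ -8.0407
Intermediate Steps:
s(x) = x
Q = -12/7 (Q = (2/7)*(-6) = -12/7 ≈ -1.7143)
J(Y) = √(3 + Y)
J(4*s(5) - 1)*(0 + Q) = √(3 + (4*5 - 1))*(0 - 12/7) = √(3 + (20 - 1))*(-12/7) = √(3 + 19)*(-12/7) = √22*(-12/7) = -12*√22/7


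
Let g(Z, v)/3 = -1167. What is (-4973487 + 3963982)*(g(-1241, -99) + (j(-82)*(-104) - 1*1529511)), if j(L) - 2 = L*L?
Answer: 2253736064580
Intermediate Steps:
g(Z, v) = -3501 (g(Z, v) = 3*(-1167) = -3501)
j(L) = 2 + L² (j(L) = 2 + L*L = 2 + L²)
(-4973487 + 3963982)*(g(-1241, -99) + (j(-82)*(-104) - 1*1529511)) = (-4973487 + 3963982)*(-3501 + ((2 + (-82)²)*(-104) - 1*1529511)) = -1009505*(-3501 + ((2 + 6724)*(-104) - 1529511)) = -1009505*(-3501 + (6726*(-104) - 1529511)) = -1009505*(-3501 + (-699504 - 1529511)) = -1009505*(-3501 - 2229015) = -1009505*(-2232516) = 2253736064580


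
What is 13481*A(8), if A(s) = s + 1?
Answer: 121329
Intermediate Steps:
A(s) = 1 + s
13481*A(8) = 13481*(1 + 8) = 13481*9 = 121329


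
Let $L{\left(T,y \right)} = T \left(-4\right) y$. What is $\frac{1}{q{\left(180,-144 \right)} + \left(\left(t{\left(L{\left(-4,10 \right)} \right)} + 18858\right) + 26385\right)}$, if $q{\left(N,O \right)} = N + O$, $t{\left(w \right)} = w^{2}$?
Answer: $\frac{1}{70879} \approx 1.4109 \cdot 10^{-5}$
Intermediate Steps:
$L{\left(T,y \right)} = - 4 T y$
$\frac{1}{q{\left(180,-144 \right)} + \left(\left(t{\left(L{\left(-4,10 \right)} \right)} + 18858\right) + 26385\right)} = \frac{1}{\left(180 - 144\right) + \left(\left(\left(\left(-4\right) \left(-4\right) 10\right)^{2} + 18858\right) + 26385\right)} = \frac{1}{36 + \left(\left(160^{2} + 18858\right) + 26385\right)} = \frac{1}{36 + \left(\left(25600 + 18858\right) + 26385\right)} = \frac{1}{36 + \left(44458 + 26385\right)} = \frac{1}{36 + 70843} = \frac{1}{70879}$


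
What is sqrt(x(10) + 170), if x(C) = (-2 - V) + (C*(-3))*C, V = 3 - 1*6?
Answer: I*sqrt(129) ≈ 11.358*I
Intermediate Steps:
V = -3 (V = 3 - 6 = -3)
x(C) = 1 - 3*C**2 (x(C) = (-2 - 1*(-3)) + (C*(-3))*C = (-2 + 3) + (-3*C)*C = 1 - 3*C**2)
sqrt(x(10) + 170) = sqrt((1 - 3*10**2) + 170) = sqrt((1 - 3*100) + 170) = sqrt((1 - 300) + 170) = sqrt(-299 + 170) = sqrt(-129) = I*sqrt(129)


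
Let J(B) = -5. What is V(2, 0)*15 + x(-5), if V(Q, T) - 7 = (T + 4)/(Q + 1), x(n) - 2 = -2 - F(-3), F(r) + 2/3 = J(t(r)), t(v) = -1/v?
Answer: 392/3 ≈ 130.67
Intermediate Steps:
F(r) = -17/3 (F(r) = -⅔ - 5 = -17/3)
x(n) = 17/3 (x(n) = 2 + (-2 - 1*(-17/3)) = 2 + (-2 + 17/3) = 2 + 11/3 = 17/3)
V(Q, T) = 7 + (4 + T)/(1 + Q) (V(Q, T) = 7 + (T + 4)/(Q + 1) = 7 + (4 + T)/(1 + Q))
V(2, 0)*15 + x(-5) = ((11 + 0 + 7*2)/(1 + 2))*15 + 17/3 = ((11 + 0 + 14)/3)*15 + 17/3 = ((⅓)*25)*15 + 17/3 = (25/3)*15 + 17/3 = 125 + 17/3 = 392/3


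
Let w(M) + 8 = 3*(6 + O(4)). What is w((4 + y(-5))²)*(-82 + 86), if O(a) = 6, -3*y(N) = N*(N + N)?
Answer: 112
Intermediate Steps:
y(N) = -2*N²/3 (y(N) = -N*(N + N)/3 = -N*2*N/3 = -2*N²/3)
w(M) = 28 (w(M) = -8 + 3*(6 + 6) = -8 + 3*12 = -8 + 36 = 28)
w((4 + y(-5))²)*(-82 + 86) = 28*(-82 + 86) = 28*4 = 112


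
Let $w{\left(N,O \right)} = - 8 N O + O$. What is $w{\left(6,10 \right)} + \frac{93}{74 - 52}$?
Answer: $- \frac{10247}{22} \approx -465.77$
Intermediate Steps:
$w{\left(N,O \right)} = O - 8 N O$ ($w{\left(N,O \right)} = - 8 N O + O = O - 8 N O$)
$w{\left(6,10 \right)} + \frac{93}{74 - 52} = 10 \left(1 - 48\right) + \frac{93}{74 - 52} = 10 \left(1 - 48\right) + \frac{93}{22} = 10 \left(-47\right) + 93 \cdot \frac{1}{22} = -470 + \frac{93}{22} = - \frac{10247}{22}$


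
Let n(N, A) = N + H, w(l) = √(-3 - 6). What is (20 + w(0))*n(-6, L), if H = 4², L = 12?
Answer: 200 + 30*I ≈ 200.0 + 30.0*I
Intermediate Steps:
w(l) = 3*I (w(l) = √(-9) = 3*I)
H = 16
n(N, A) = 16 + N (n(N, A) = N + 16 = 16 + N)
(20 + w(0))*n(-6, L) = (20 + 3*I)*(16 - 6) = (20 + 3*I)*10 = 200 + 30*I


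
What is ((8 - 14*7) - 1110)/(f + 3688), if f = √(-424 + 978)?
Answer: -442560/1360079 + 120*√554/1360079 ≈ -0.32332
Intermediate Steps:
f = √554 ≈ 23.537
((8 - 14*7) - 1110)/(f + 3688) = ((8 - 14*7) - 1110)/(√554 + 3688) = ((8 - 98) - 1110)/(3688 + √554) = (-90 - 1110)/(3688 + √554) = -1200/(3688 + √554)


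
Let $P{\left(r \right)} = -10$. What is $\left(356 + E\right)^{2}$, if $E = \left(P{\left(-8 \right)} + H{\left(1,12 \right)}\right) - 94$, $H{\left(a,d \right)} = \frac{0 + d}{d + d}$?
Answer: $\frac{255025}{4} \approx 63756.0$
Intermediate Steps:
$H{\left(a,d \right)} = \frac{1}{2}$ ($H{\left(a,d \right)} = \frac{d}{2 d} = d \frac{1}{2 d} = \frac{1}{2}$)
$E = - \frac{207}{2}$ ($E = \left(-10 + \frac{1}{2}\right) - 94 = - \frac{19}{2} - 94 = - \frac{207}{2} \approx -103.5$)
$\left(356 + E\right)^{2} = \left(356 - \frac{207}{2}\right)^{2} = \left(\frac{505}{2}\right)^{2} = \frac{255025}{4}$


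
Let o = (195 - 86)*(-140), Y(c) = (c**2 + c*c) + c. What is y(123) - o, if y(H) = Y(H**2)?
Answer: 457803671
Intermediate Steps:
Y(c) = c + 2*c**2 (Y(c) = (c**2 + c**2) + c = 2*c**2 + c = c + 2*c**2)
o = -15260 (o = 109*(-140) = -15260)
y(H) = H**2*(1 + 2*H**2)
y(123) - o = (123**2 + 2*123**4) - 1*(-15260) = (15129 + 2*228886641) + 15260 = (15129 + 457773282) + 15260 = 457788411 + 15260 = 457803671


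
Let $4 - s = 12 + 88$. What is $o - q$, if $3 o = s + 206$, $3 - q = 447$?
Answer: $\frac{1442}{3} \approx 480.67$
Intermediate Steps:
$q = -444$ ($q = 3 - 447 = -444$)
$s = -96$ ($s = 4 - \left(12 + 88\right) = 4 - 100 = -96$)
$o = \frac{110}{3}$ ($o = \frac{-96 + 206}{3} = \frac{1}{3} \cdot 110 = \frac{110}{3} \approx 36.667$)
$o - q = \frac{110}{3} - -444 = \frac{110}{3} + 444 = \frac{1442}{3}$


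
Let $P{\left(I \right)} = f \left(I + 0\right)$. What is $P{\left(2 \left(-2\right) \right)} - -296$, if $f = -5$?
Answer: $316$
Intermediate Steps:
$P{\left(I \right)} = - 5 I$ ($P{\left(I \right)} = - 5 \left(I + 0\right) = - 5 I$)
$P{\left(2 \left(-2\right) \right)} - -296 = - 5 \cdot 2 \left(-2\right) - -296 = \left(-5\right) \left(-4\right) + 296 = 20 + 296 = 316$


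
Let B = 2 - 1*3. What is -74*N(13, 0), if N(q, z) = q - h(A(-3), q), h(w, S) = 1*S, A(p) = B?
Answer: 0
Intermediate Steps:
B = -1 (B = 2 - 3 = -1)
A(p) = -1
h(w, S) = S
N(q, z) = 0 (N(q, z) = q - q = 0)
-74*N(13, 0) = -74*0 = 0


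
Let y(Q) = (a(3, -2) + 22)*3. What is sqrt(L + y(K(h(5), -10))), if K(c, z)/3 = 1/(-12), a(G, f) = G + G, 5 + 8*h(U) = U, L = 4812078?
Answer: sqrt(4812162) ≈ 2193.7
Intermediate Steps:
h(U) = -5/8 + U/8
a(G, f) = 2*G
K(c, z) = -1/4 (K(c, z) = 3/(-12) = 3*(-1/12) = -1/4)
y(Q) = 84 (y(Q) = (2*3 + 22)*3 = (6 + 22)*3 = 28*3 = 84)
sqrt(L + y(K(h(5), -10))) = sqrt(4812078 + 84) = sqrt(4812162)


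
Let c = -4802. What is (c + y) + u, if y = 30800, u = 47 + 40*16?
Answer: 26685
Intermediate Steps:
u = 687 (u = 47 + 640 = 687)
(c + y) + u = (-4802 + 30800) + 687 = 25998 + 687 = 26685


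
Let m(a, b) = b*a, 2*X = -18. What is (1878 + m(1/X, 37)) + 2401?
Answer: 38474/9 ≈ 4274.9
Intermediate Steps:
X = -9 (X = (½)*(-18) = -9)
m(a, b) = a*b
(1878 + m(1/X, 37)) + 2401 = (1878 + 37/(-9)) + 2401 = (1878 - ⅑*37) + 2401 = (1878 - 37/9) + 2401 = 16865/9 + 2401 = 38474/9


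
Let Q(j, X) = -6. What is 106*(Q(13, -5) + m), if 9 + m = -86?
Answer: -10706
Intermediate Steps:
m = -95 (m = -9 - 86 = -95)
106*(Q(13, -5) + m) = 106*(-6 - 95) = 106*(-101) = -10706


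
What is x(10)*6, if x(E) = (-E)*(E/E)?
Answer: -60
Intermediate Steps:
x(E) = -E (x(E) = -E*1 = -E)
x(10)*6 = -1*10*6 = -10*6 = -60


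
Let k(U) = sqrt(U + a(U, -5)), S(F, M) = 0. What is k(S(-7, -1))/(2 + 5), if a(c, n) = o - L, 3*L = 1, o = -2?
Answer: I*sqrt(21)/21 ≈ 0.21822*I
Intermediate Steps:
L = 1/3 (L = (1/3)*1 = 1/3 ≈ 0.33333)
a(c, n) = -7/3 (a(c, n) = -2 - 1*1/3 = -2 - 1/3 = -7/3)
k(U) = sqrt(-7/3 + U) (k(U) = sqrt(U - 7/3) = sqrt(-7/3 + U))
k(S(-7, -1))/(2 + 5) = (sqrt(-21 + 9*0)/3)/(2 + 5) = (sqrt(-21 + 0)/3)/7 = (sqrt(-21)/3)/7 = ((I*sqrt(21))/3)/7 = (I*sqrt(21)/3)/7 = I*sqrt(21)/21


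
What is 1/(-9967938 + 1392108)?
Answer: -1/8575830 ≈ -1.1661e-7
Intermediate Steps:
1/(-9967938 + 1392108) = 1/(-8575830) = -1/8575830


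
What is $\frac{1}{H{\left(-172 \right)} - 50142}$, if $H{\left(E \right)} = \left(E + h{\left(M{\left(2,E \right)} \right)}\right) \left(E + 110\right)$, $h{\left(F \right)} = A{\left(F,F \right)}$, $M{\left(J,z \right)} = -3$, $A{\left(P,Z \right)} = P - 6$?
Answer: $- \frac{1}{38920} \approx -2.5694 \cdot 10^{-5}$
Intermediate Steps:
$A{\left(P,Z \right)} = -6 + P$ ($A{\left(P,Z \right)} = P - 6 = -6 + P$)
$h{\left(F \right)} = -6 + F$
$H{\left(E \right)} = \left(-9 + E\right) \left(110 + E\right)$ ($H{\left(E \right)} = \left(E - 9\right) \left(E + 110\right) = \left(E - 9\right) \left(110 + E\right) = \left(-9 + E\right) \left(110 + E\right)$)
$\frac{1}{H{\left(-172 \right)} - 50142} = \frac{1}{\left(-990 + \left(-172\right)^{2} + 101 \left(-172\right)\right) - 50142} = \frac{1}{\left(-990 + 29584 - 17372\right) - 50142} = \frac{1}{11222 - 50142} = \frac{1}{-38920} = - \frac{1}{38920}$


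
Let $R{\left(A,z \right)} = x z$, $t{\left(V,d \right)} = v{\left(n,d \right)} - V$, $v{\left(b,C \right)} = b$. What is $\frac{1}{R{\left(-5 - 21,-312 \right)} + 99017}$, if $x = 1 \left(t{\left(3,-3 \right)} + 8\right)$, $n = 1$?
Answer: $\frac{1}{97145} \approx 1.0294 \cdot 10^{-5}$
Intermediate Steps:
$t{\left(V,d \right)} = 1 - V$
$x = 6$ ($x = 1 \left(\left(1 - 3\right) + 8\right) = 1 \left(-2 + 8\right) = 1 \cdot 6 = 6$)
$R{\left(A,z \right)} = 6 z$
$\frac{1}{R{\left(-5 - 21,-312 \right)} + 99017} = \frac{1}{6 \left(-312\right) + 99017} = \frac{1}{-1872 + 99017} = \frac{1}{97145}$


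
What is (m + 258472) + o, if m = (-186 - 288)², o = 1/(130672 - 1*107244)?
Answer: 11319191345/23428 ≈ 4.8315e+5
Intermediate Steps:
o = 1/23428 (o = 1/(130672 - 107244) = 1/23428 ≈ 4.2684e-5)
m = 224676 (m = (-474)² = 224676)
(m + 258472) + o = (224676 + 258472) + 1/23428 = 483148 + 1/23428 = 11319191345/23428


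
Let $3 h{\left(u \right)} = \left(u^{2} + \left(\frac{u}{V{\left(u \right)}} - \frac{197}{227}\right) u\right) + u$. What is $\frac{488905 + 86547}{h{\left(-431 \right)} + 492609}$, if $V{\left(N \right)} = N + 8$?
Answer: $\frac{165766429476}{159691746211} \approx 1.038$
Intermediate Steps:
$V{\left(N \right)} = 8 + N$
$h{\left(u \right)} = \frac{u}{3} + \frac{u^{2}}{3} + \frac{u \left(- \frac{197}{227} + \frac{u}{8 + u}\right)}{3}$ ($h{\left(u \right)} = \frac{\left(u^{2} + \left(\frac{u}{8 + u} - \frac{197}{227}\right) u\right) + u}{3} = \frac{\left(u^{2} + \left(- \frac{197}{227} + \frac{u}{8 + u}\right) u\right) + u}{3} = \frac{\left(u^{2} + u \left(- \frac{197}{227} + \frac{u}{8 + u}\right)\right) + u}{3} = \frac{u + u^{2} + u \left(- \frac{197}{227} + \frac{u}{8 + u}\right)}{3} = \frac{u}{3} + \frac{u^{2}}{3} + \frac{u \left(- \frac{197}{227} + \frac{u}{8 + u}\right)}{3}$)
$\frac{488905 + 86547}{h{\left(-431 \right)} + 492609} = \frac{488905 + 86547}{\frac{1}{681} \left(-431\right) \frac{1}{8 - 431} \left(240 + 227 \left(-431\right)^{2} + 2073 \left(-431\right)\right) + 492609} = \frac{575452}{\frac{1}{681} \left(-431\right) \frac{1}{-423} \left(240 + 227 \cdot 185761 - 893463\right) + 492609} = \frac{575452}{\frac{1}{681} \left(-431\right) \left(- \frac{1}{423}\right) \left(240 + 42167747 - 893463\right) + 492609} = \frac{575452}{\frac{1}{681} \left(-431\right) \left(- \frac{1}{423}\right) 41274524 + 492609} = \frac{575452}{\frac{17789319844}{288063} + 492609} = \frac{575452}{\frac{159691746211}{288063}} = 575452 \cdot \frac{288063}{159691746211} = \frac{165766429476}{159691746211}$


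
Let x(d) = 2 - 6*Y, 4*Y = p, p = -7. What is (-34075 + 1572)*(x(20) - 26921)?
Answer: 1749213951/2 ≈ 8.7461e+8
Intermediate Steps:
Y = -7/4 (Y = (¼)*(-7) = -7/4 ≈ -1.7500)
x(d) = 25/2 (x(d) = 2 - 6*(-7/4) = 2 + 21/2 = 25/2)
(-34075 + 1572)*(x(20) - 26921) = (-34075 + 1572)*(25/2 - 26921) = -32503*(-53817/2) = 1749213951/2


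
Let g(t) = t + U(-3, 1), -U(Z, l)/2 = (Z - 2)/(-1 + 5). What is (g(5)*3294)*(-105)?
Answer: -2594025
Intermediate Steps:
U(Z, l) = 1 - Z/2 (U(Z, l) = -2*(Z - 2)/(-1 + 5) = -2*(-2 + Z)/4 = -2*(-1/2 + Z/4) = 1 - Z/2)
g(t) = 5/2 + t (g(t) = t + (1 - 1/2*(-3)) = t + (1 + 3/2) = t + 5/2 = 5/2 + t)
(g(5)*3294)*(-105) = ((5/2 + 5)*3294)*(-105) = ((15/2)*3294)*(-105) = 24705*(-105) = -2594025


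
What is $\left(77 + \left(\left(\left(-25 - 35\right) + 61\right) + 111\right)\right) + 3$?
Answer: $192$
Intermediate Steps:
$\left(77 + \left(\left(\left(-25 - 35\right) + 61\right) + 111\right)\right) + 3 = \left(77 + \left(\left(-60 + 61\right) + 111\right)\right) + 3 = \left(77 + \left(1 + 111\right)\right) + 3 = \left(77 + 112\right) + 3 = 189 + 3 = 192$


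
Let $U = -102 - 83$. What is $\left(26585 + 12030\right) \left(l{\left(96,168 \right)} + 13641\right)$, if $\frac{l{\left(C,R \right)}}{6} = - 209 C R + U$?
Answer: $-780485646315$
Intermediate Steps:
$U = -185$ ($U = -102 - 83 = -185$)
$l{\left(C,R \right)} = -1110 - 1254 C R$ ($l{\left(C,R \right)} = 6 \left(- 209 C R - 185\right) = 6 \left(-185 - 209 C R\right) = -1110 - 1254 C R$)
$\left(26585 + 12030\right) \left(l{\left(96,168 \right)} + 13641\right) = \left(26585 + 12030\right) \left(\left(-1110 - 120384 \cdot 168\right) + 13641\right) = 38615 \left(\left(-1110 - 20224512\right) + 13641\right) = 38615 \left(-20225622 + 13641\right) = 38615 \left(-20211981\right) = -780485646315$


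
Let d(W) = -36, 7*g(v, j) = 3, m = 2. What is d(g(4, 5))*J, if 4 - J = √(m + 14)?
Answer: 0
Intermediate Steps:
g(v, j) = 3/7 (g(v, j) = (⅐)*3 = 3/7)
J = 0 (J = 4 - √(2 + 14) = 4 - √16 = 4 - 1*4 = 4 - 4 = 0)
d(g(4, 5))*J = -36*0 = 0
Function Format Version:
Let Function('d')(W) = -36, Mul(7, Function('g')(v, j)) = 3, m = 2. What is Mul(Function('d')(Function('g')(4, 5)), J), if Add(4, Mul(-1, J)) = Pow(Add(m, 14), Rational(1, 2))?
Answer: 0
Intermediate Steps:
Function('g')(v, j) = Rational(3, 7) (Function('g')(v, j) = Mul(Rational(1, 7), 3) = Rational(3, 7))
J = 0 (J = Add(4, Mul(-1, Pow(Add(2, 14), Rational(1, 2)))) = Add(4, Mul(-1, Pow(16, Rational(1, 2)))) = Add(4, Mul(-1, 4)) = Add(4, -4) = 0)
Mul(Function('d')(Function('g')(4, 5)), J) = Mul(-36, 0) = 0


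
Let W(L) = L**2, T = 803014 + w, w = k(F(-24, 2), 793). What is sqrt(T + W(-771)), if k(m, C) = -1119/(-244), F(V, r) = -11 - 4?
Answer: sqrt(20799788479)/122 ≈ 1182.1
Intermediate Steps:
F(V, r) = -15
k(m, C) = 1119/244 (k(m, C) = -1119*(-1/244) = 1119/244)
w = 1119/244 ≈ 4.5861
T = 195936535/244 (T = 803014 + 1119/244 = 195936535/244 ≈ 8.0302e+5)
sqrt(T + W(-771)) = sqrt(195936535/244 + (-771)**2) = sqrt(195936535/244 + 594441) = sqrt(340980139/244) = sqrt(20799788479)/122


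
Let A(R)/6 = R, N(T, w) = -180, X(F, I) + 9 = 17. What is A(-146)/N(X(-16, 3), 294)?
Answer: 73/15 ≈ 4.8667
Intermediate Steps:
X(F, I) = 8 (X(F, I) = -9 + 17 = 8)
A(R) = 6*R
A(-146)/N(X(-16, 3), 294) = (6*(-146))/(-180) = -876*(-1/180) = 73/15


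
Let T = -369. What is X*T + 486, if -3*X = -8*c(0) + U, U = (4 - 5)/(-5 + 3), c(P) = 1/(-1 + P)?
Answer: 3063/2 ≈ 1531.5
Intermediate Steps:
U = ½ (U = -1/(-2) = -1*(-½) = ½ ≈ 0.50000)
X = -17/6 (X = -(-8/(-1 + 0) + ½)/3 = -(-8/(-1) + ½)/3 = -(-8*(-1) + ½)/3 = -(8 + ½)/3 = -⅓*17/2 = -17/6 ≈ -2.8333)
X*T + 486 = -17/6*(-369) + 486 = 2091/2 + 486 = 3063/2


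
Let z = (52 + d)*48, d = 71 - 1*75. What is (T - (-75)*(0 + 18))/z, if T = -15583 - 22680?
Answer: -36913/2304 ≈ -16.021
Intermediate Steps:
d = -4 (d = 71 - 75 = -4)
T = -38263
z = 2304 (z = (52 - 4)*48 = 48*48 = 2304)
(T - (-75)*(0 + 18))/z = (-38263 - (-75)*(0 + 18))/2304 = (-38263 - (-75)*18)*(1/2304) = (-38263 - 1*(-1350))*(1/2304) = (-38263 + 1350)*(1/2304) = -36913*1/2304 = -36913/2304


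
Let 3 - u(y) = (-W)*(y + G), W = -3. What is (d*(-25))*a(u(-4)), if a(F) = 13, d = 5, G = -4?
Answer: -1625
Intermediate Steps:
u(y) = 15 - 3*y (u(y) = 3 - (-1*(-3))*(y - 4) = 3 - 3*(-4 + y) = 3 - (-12 + 3*y) = 3 + (12 - 3*y) = 15 - 3*y)
(d*(-25))*a(u(-4)) = (5*(-25))*13 = -125*13 = -1625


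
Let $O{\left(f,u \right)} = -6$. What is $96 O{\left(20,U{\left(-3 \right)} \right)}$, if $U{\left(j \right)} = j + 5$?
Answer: $-576$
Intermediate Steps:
$U{\left(j \right)} = 5 + j$
$96 O{\left(20,U{\left(-3 \right)} \right)} = 96 \left(-6\right) = -576$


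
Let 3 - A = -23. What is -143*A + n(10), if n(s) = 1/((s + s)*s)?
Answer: -743599/200 ≈ -3718.0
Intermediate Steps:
A = 26 (A = 3 - 1*(-23) = 3 + 23 = 26)
n(s) = 1/(2*s**2) (n(s) = 1/(((2*s))*s) = (1/(2*s))/s = 1/(2*s**2))
-143*A + n(10) = -143*26 + (1/2)/10**2 = -3718 + (1/2)*(1/100) = -3718 + 1/200 = -743599/200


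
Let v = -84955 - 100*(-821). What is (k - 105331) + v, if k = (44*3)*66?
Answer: -99474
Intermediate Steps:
k = 8712 (k = 132*66 = 8712)
v = -2855 (v = -84955 - 1*(-82100) = -84955 + 82100 = -2855)
(k - 105331) + v = (8712 - 105331) - 2855 = -96619 - 2855 = -99474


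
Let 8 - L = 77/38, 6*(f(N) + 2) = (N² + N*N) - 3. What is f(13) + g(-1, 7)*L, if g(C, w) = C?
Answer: 2728/57 ≈ 47.860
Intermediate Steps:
f(N) = -5/2 + N²/3 (f(N) = -2 + ((N² + N*N) - 3)/6 = -2 + ((N² + N²) - 3)/6 = -2 + (2*N² - 3)/6 = -2 + (-3 + 2*N²)/6 = -2 + (-½ + N²/3) = -5/2 + N²/3)
L = 227/38 (L = 8 - 77/38 = 227/38 ≈ 5.9737)
f(13) + g(-1, 7)*L = (-5/2 + (⅓)*13²) - 1*227/38 = (-5/2 + (⅓)*169) - 227/38 = (-5/2 + 169/3) - 227/38 = 323/6 - 227/38 = 2728/57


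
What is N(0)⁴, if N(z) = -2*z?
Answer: 0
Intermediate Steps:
N(0)⁴ = (-2*0)⁴ = 0⁴ = 0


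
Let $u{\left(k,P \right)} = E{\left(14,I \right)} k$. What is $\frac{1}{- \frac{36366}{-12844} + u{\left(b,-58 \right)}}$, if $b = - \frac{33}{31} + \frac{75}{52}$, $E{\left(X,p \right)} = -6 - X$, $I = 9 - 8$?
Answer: $- \frac{10478}{49503} \approx -0.21166$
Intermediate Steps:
$I = 1$ ($I = 9 - 8 = 1$)
$b = \frac{609}{1612}$ ($b = \left(-33\right) \frac{1}{31} + 75 \cdot \frac{1}{52} = - \frac{33}{31} + \frac{75}{52} = \frac{609}{1612} \approx 0.37779$)
$u{\left(k,P \right)} = - 20 k$ ($u{\left(k,P \right)} = \left(-6 - 14\right) k = - 20 k$)
$\frac{1}{- \frac{36366}{-12844} + u{\left(b,-58 \right)}} = \frac{1}{- \frac{36366}{-12844} - \frac{3045}{403}} = \frac{1}{\left(-36366\right) \left(- \frac{1}{12844}\right) - \frac{3045}{403}} = \frac{1}{\frac{957}{338} - \frac{3045}{403}} = \frac{1}{- \frac{49503}{10478}} = - \frac{10478}{49503}$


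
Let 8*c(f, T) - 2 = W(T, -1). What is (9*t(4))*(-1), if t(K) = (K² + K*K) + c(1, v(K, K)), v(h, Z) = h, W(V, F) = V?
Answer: -1179/4 ≈ -294.75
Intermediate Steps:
c(f, T) = ¼ + T/8
t(K) = ¼ + 2*K² + K/8 (t(K) = (K² + K*K) + (¼ + K/8) = (K² + K²) + (¼ + K/8) = 2*K² + (¼ + K/8) = ¼ + 2*K² + K/8)
(9*t(4))*(-1) = (9*(¼ + 2*4² + (⅛)*4))*(-1) = (9*(¼ + 2*16 + ½))*(-1) = (9*(¼ + 32 + ½))*(-1) = (9*(131/4))*(-1) = (1179/4)*(-1) = -1179/4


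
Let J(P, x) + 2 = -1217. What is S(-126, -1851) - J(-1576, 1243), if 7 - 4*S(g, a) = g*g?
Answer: -10993/4 ≈ -2748.3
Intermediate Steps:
S(g, a) = 7/4 - g²/4 (S(g, a) = 7/4 - g*g/4 = 7/4 - g²/4)
J(P, x) = -1219 (J(P, x) = -2 - 1217 = -1219)
S(-126, -1851) - J(-1576, 1243) = (7/4 - ¼*(-126)²) - 1*(-1219) = (7/4 - ¼*15876) + 1219 = (7/4 - 3969) + 1219 = -15869/4 + 1219 = -10993/4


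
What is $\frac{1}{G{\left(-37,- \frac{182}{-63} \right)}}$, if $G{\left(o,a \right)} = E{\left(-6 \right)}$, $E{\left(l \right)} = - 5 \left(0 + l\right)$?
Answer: $\frac{1}{30} \approx 0.033333$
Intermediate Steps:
$E{\left(l \right)} = - 5 l$
$G{\left(o,a \right)} = 30$ ($G{\left(o,a \right)} = \left(-5\right) \left(-6\right) = 30$)
$\frac{1}{G{\left(-37,- \frac{182}{-63} \right)}} = \frac{1}{30}$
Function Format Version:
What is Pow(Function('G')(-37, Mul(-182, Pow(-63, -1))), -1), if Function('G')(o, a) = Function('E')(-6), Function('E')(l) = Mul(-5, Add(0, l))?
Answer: Rational(1, 30) ≈ 0.033333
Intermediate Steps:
Function('E')(l) = Mul(-5, l)
Function('G')(o, a) = 30 (Function('G')(o, a) = Mul(-5, -6) = 30)
Pow(Function('G')(-37, Mul(-182, Pow(-63, -1))), -1) = Pow(30, -1) = Rational(1, 30)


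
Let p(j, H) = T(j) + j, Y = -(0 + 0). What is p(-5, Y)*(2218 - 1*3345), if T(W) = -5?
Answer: 11270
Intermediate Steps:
Y = 0 (Y = -1*0 = 0)
p(j, H) = -5 + j
p(-5, Y)*(2218 - 1*3345) = (-5 - 5)*(2218 - 1*3345) = -10*(2218 - 3345) = -10*(-1127) = 11270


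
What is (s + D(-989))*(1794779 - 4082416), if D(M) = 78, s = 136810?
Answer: -313150053656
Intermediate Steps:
(s + D(-989))*(1794779 - 4082416) = (136810 + 78)*(1794779 - 4082416) = 136888*(-2287637) = -313150053656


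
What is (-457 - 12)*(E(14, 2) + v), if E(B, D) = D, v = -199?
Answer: 92393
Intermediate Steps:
(-457 - 12)*(E(14, 2) + v) = (-457 - 12)*(2 - 199) = -469*(-197) = 92393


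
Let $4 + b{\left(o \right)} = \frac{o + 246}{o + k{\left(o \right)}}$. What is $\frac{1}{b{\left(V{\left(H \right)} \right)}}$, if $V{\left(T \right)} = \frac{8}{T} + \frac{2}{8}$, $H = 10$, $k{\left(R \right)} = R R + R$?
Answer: $\frac{7}{512} \approx 0.013672$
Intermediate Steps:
$k{\left(R \right)} = R + R^{2}$ ($k{\left(R \right)} = R^{2} + R = R + R^{2}$)
$V{\left(T \right)} = \frac{1}{4} + \frac{8}{T}$ ($V{\left(T \right)} = \frac{8}{T} + 2 \cdot \frac{1}{8} = \frac{8}{T} + \frac{1}{4} = \frac{1}{4} + \frac{8}{T}$)
$b{\left(o \right)} = -4 + \frac{246 + o}{o + o \left(1 + o\right)}$ ($b{\left(o \right)} = -4 + \frac{o + 246}{o + o \left(1 + o\right)} = -4 + \frac{246 + o}{o + o \left(1 + o\right)}$)
$\frac{1}{b{\left(V{\left(H \right)} \right)}} = \frac{1}{\frac{1}{\frac{1}{4} \cdot \frac{1}{10} \left(32 + 10\right)} \frac{1}{2 + \frac{32 + 10}{4 \cdot 10}} \left(246 - 7 \frac{32 + 10}{4 \cdot 10} - 4 \left(\frac{32 + 10}{4 \cdot 10}\right)^{2}\right)} = \frac{1}{\frac{1}{\frac{1}{4} \cdot \frac{1}{10} \cdot 42} \frac{1}{2 + \frac{1}{4} \cdot \frac{1}{10} \cdot 42} \left(246 - 7 \cdot \frac{1}{4} \cdot \frac{1}{10} \cdot 42 - 4 \left(\frac{1}{4} \cdot \frac{1}{10} \cdot 42\right)^{2}\right)} = \frac{1}{\frac{1}{\frac{21}{20}} \frac{1}{2 + \frac{21}{20}} \left(246 - \frac{147}{20} - 4 \left(\frac{21}{20}\right)^{2}\right)} = \frac{1}{\frac{20}{21} \frac{1}{\frac{61}{20}} \left(246 - \frac{147}{20} - \frac{441}{100}\right)} = \frac{1}{\frac{20}{21} \cdot \frac{20}{61} \left(246 - \frac{147}{20} - \frac{441}{100}\right)} = \frac{1}{\frac{20}{21} \cdot \frac{20}{61} \cdot \frac{5856}{25}} = \frac{1}{\frac{512}{7}} = \frac{7}{512}$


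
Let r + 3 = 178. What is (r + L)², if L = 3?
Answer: 31684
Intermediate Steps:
r = 175 (r = -3 + 178 = 175)
(r + L)² = (175 + 3)² = 178² = 31684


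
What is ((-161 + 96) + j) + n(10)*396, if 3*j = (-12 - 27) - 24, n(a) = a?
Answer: 3874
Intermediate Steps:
j = -21 (j = ((-12 - 27) - 24)/3 = (-39 - 24)/3 = (⅓)*(-63) = -21)
((-161 + 96) + j) + n(10)*396 = ((-161 + 96) - 21) + 10*396 = (-65 - 21) + 3960 = -86 + 3960 = 3874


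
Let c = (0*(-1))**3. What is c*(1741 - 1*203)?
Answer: 0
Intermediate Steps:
c = 0 (c = 0**3 = 0)
c*(1741 - 1*203) = 0*(1741 - 1*203) = 0*(1741 - 203) = 0*1538 = 0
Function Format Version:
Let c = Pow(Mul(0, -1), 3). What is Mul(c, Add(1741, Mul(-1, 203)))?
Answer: 0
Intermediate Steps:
c = 0 (c = Pow(0, 3) = 0)
Mul(c, Add(1741, Mul(-1, 203))) = Mul(0, Add(1741, Mul(-1, 203))) = Mul(0, Add(1741, -203)) = Mul(0, 1538) = 0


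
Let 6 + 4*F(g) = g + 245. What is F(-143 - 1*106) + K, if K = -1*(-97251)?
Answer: 194497/2 ≈ 97249.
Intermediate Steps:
F(g) = 239/4 + g/4 (F(g) = -3/2 + (g + 245)/4 = -3/2 + (245 + g)/4 = -3/2 + (245/4 + g/4) = 239/4 + g/4)
K = 97251
F(-143 - 1*106) + K = (239/4 + (-143 - 1*106)/4) + 97251 = (239/4 + (-143 - 106)/4) + 97251 = (239/4 + (¼)*(-249)) + 97251 = (239/4 - 249/4) + 97251 = -5/2 + 97251 = 194497/2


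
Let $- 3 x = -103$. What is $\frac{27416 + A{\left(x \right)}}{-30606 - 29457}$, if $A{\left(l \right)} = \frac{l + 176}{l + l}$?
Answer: $- \frac{5648327}{12372978} \approx -0.4565$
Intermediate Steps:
$x = \frac{103}{3}$ ($x = \left(- \frac{1}{3}\right) \left(-103\right) = \frac{103}{3} \approx 34.333$)
$A{\left(l \right)} = \frac{176 + l}{2 l}$
$\frac{27416 + A{\left(x \right)}}{-30606 - 29457} = \frac{27416 + \frac{176 + \frac{103}{3}}{2 \cdot \frac{103}{3}}}{-30606 - 29457} = \frac{27416 + \frac{1}{2} \cdot \frac{3}{103} \cdot \frac{631}{3}}{-60063} = \left(27416 + \frac{631}{206}\right) \left(- \frac{1}{60063}\right) = \frac{5648327}{206} \left(- \frac{1}{60063}\right) = - \frac{5648327}{12372978}$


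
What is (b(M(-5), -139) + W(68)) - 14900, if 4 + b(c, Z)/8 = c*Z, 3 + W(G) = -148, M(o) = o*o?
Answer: -42883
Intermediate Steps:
M(o) = o**2
W(G) = -151 (W(G) = -3 - 148 = -151)
b(c, Z) = -32 + 8*Z*c (b(c, Z) = -32 + 8*(c*Z) = -32 + 8*(Z*c) = -32 + 8*Z*c)
(b(M(-5), -139) + W(68)) - 14900 = ((-32 + 8*(-139)*(-5)**2) - 151) - 14900 = ((-32 + 8*(-139)*25) - 151) - 14900 = ((-32 - 27800) - 151) - 14900 = (-27832 - 151) - 14900 = -27983 - 14900 = -42883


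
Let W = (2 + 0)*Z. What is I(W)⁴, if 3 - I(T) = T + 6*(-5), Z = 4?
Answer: 390625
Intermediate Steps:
W = 8 (W = (2 + 0)*4 = 2*4 = 8)
I(T) = 33 - T (I(T) = 3 - (T + 6*(-5)) = 3 - (T - 30) = 3 - (-30 + T) = 3 + (30 - T) = 33 - T)
I(W)⁴ = (33 - 1*8)⁴ = (33 - 8)⁴ = 25⁴ = 390625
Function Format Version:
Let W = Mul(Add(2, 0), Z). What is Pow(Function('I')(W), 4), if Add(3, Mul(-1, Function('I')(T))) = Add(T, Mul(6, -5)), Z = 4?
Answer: 390625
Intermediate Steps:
W = 8 (W = Mul(Add(2, 0), 4) = Mul(2, 4) = 8)
Function('I')(T) = Add(33, Mul(-1, T)) (Function('I')(T) = Add(3, Mul(-1, Add(T, Mul(6, -5)))) = Add(3, Mul(-1, Add(T, -30))) = Add(3, Mul(-1, Add(-30, T))) = Add(3, Add(30, Mul(-1, T))) = Add(33, Mul(-1, T)))
Pow(Function('I')(W), 4) = Pow(Add(33, Mul(-1, 8)), 4) = Pow(Add(33, -8), 4) = Pow(25, 4) = 390625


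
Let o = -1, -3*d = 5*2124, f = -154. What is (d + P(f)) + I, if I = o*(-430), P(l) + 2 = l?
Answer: -3266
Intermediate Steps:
d = -3540 (d = -5*2124/3 = -⅓*10620 = -3540)
P(l) = -2 + l
I = 430 (I = -1*(-430) = 430)
(d + P(f)) + I = (-3540 + (-2 - 154)) + 430 = (-3540 - 156) + 430 = -3696 + 430 = -3266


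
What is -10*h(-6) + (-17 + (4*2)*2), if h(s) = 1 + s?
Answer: 49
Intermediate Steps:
-10*h(-6) + (-17 + (4*2)*2) = -10*(1 - 6) + (-17 + (4*2)*2) = -10*(-5) + (-17 + 8*2) = 50 + (-17 + 16) = 50 - 1 = 49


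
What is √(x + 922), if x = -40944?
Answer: I*√40022 ≈ 200.05*I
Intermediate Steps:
√(x + 922) = √(-40944 + 922) = √(-40022) = I*√40022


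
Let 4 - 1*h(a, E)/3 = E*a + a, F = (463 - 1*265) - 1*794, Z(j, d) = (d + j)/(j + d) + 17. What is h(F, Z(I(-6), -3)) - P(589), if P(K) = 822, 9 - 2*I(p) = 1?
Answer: 33162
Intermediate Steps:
I(p) = 4 (I(p) = 9/2 - ½*1 = 9/2 - ½ = 4)
Z(j, d) = 18 (Z(j, d) = (d + j)/(d + j) + 17 = 1 + 17 = 18)
F = -596 (F = (463 - 265) - 794 = 198 - 794 = -596)
h(a, E) = 12 - 3*a - 3*E*a (h(a, E) = 12 - 3*(E*a + a) = 12 - 3*(a + E*a) = 12 + (-3*a - 3*E*a) = 12 - 3*a - 3*E*a)
h(F, Z(I(-6), -3)) - P(589) = (12 - 3*(-596) - 3*18*(-596)) - 1*822 = (12 + 1788 + 32184) - 822 = 33984 - 822 = 33162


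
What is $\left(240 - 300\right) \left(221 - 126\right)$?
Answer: $-5700$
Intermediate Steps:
$\left(240 - 300\right) \left(221 - 126\right) = \left(-60\right) 95 = -5700$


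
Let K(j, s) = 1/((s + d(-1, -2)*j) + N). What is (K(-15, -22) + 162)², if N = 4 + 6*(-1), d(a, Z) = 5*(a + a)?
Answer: 416690569/15876 ≈ 26247.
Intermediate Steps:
d(a, Z) = 10*a (d(a, Z) = 5*(2*a) = 10*a)
N = -2 (N = 4 - 6 = -2)
K(j, s) = 1/(-2 + s - 10*j) (K(j, s) = 1/((s + (10*(-1))*j) - 2) = 1/((s - 10*j) - 2) = 1/(-2 + s - 10*j))
(K(-15, -22) + 162)² = (1/(-2 - 22 - 10*(-15)) + 162)² = (1/(-2 - 22 + 150) + 162)² = (1/126 + 162)² = (20413/126)² = 416690569/15876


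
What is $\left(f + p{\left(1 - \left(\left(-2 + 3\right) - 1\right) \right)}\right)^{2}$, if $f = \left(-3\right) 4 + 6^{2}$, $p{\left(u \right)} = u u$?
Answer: $625$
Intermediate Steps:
$p{\left(u \right)} = u^{2}$
$f = 24$ ($f = -12 + 36 = 24$)
$\left(f + p{\left(1 - \left(\left(-2 + 3\right) - 1\right) \right)}\right)^{2} = \left(24 + \left(1 - \left(\left(-2 + 3\right) - 1\right)\right)^{2}\right)^{2} = \left(24 + \left(1 - \left(1 - 1\right)\right)^{2}\right)^{2} = \left(24 + \left(1 - 0\right)^{2}\right)^{2} = \left(24 + \left(1 + 0\right)^{2}\right)^{2} = \left(24 + 1^{2}\right)^{2} = \left(24 + 1\right)^{2} = 25^{2} = 625$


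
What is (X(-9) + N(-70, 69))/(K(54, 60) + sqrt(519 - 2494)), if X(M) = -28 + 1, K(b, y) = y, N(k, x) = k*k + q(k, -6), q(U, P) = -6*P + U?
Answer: 58068/1115 - 4839*I*sqrt(79)/1115 ≈ 52.079 - 38.574*I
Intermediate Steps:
q(U, P) = U - 6*P
N(k, x) = 36 + k + k**2 (N(k, x) = k*k + (k - 6*(-6)) = k**2 + (k + 36) = k**2 + (36 + k) = 36 + k + k**2)
X(M) = -27
(X(-9) + N(-70, 69))/(K(54, 60) + sqrt(519 - 2494)) = (-27 + (36 - 70 + (-70)**2))/(60 + sqrt(519 - 2494)) = (-27 + (36 - 70 + 4900))/(60 + sqrt(-1975)) = (-27 + 4866)/(60 + 5*I*sqrt(79)) = 4839/(60 + 5*I*sqrt(79))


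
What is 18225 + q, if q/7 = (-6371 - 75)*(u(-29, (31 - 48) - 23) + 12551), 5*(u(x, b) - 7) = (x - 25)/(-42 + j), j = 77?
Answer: -14165248191/25 ≈ -5.6661e+8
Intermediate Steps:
u(x, b) = 48/7 + x/175 (u(x, b) = 7 + ((x - 25)/(-42 + 77))/5 = 7 + ((-25 + x)/35)/5 = 7 + ((-25 + x)*(1/35))/5 = 7 + (-5/7 + x/35)/5 = 7 + (-⅐ + x/175) = 48/7 + x/175)
q = -14165703816/25 (q = 7*((-6371 - 75)*((48/7 + (1/175)*(-29)) + 12551)) = 7*(-6446*((48/7 - 29/175) + 12551)) = 7*(-6446*(1171/175 + 12551)) = 7*(-6446*2197596/175) = 7*(-14165703816/175) = -14165703816/25 ≈ -5.6663e+8)
18225 + q = 18225 - 14165703816/25 = -14165248191/25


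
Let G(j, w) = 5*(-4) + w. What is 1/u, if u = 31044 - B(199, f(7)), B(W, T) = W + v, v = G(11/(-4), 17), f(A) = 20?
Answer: 1/30848 ≈ 3.2417e-5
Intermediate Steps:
G(j, w) = -20 + w
v = -3 (v = -20 + 17 = -3)
B(W, T) = -3 + W (B(W, T) = W - 3 = -3 + W)
u = 30848 (u = 31044 - (-3 + 199) = 31044 - 1*196 = 31044 - 196 = 30848)
1/u = 1/30848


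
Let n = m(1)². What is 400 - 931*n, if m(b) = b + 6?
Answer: -45219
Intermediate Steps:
m(b) = 6 + b
n = 49 (n = (6 + 1)² = 7² = 49)
400 - 931*n = 400 - 931*49 = 400 - 45619 = -45219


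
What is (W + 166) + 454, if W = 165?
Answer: 785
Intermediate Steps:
(W + 166) + 454 = (165 + 166) + 454 = 331 + 454 = 785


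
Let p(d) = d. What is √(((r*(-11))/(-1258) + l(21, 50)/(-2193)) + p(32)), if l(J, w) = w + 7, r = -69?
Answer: √91795624710/54094 ≈ 5.6010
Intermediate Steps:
l(J, w) = 7 + w
√(((r*(-11))/(-1258) + l(21, 50)/(-2193)) + p(32)) = √((-69*(-11)/(-1258) + (7 + 50)/(-2193)) + 32) = √((759*(-1/1258) + 57*(-1/2193)) + 32) = √((-759/1258 - 19/731) + 32) = √(-34043/54094 + 32) = √(1696965/54094) = √91795624710/54094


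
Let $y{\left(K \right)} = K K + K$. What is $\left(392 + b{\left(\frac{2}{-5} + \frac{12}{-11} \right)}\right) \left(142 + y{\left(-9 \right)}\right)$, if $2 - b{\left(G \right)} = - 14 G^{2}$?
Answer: $\frac{275201004}{3025} \approx 90976.0$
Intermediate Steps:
$y{\left(K \right)} = K + K^{2}$ ($y{\left(K \right)} = K^{2} + K = K + K^{2}$)
$b{\left(G \right)} = 2 + 14 G^{2}$ ($b{\left(G \right)} = 2 - - 14 G^{2} = 2 + 14 G^{2}$)
$\left(392 + b{\left(\frac{2}{-5} + \frac{12}{-11} \right)}\right) \left(142 + y{\left(-9 \right)}\right) = \left(392 + \left(2 + 14 \left(\frac{2}{-5} + \frac{12}{-11}\right)^{2}\right)\right) \left(142 - 9 \left(1 - 9\right)\right) = \left(392 + \left(2 + 14 \left(2 \left(- \frac{1}{5}\right) + 12 \left(- \frac{1}{11}\right)\right)^{2}\right)\right) \left(142 - -72\right) = \left(392 + \left(2 + 14 \left(- \frac{2}{5} - \frac{12}{11}\right)^{2}\right)\right) \left(142 + 72\right) = \left(392 + \left(2 + 14 \left(- \frac{82}{55}\right)^{2}\right)\right) 214 = \left(392 + \left(2 + 14 \cdot \frac{6724}{3025}\right)\right) 214 = \left(392 + \left(2 + \frac{94136}{3025}\right)\right) 214 = \left(392 + \frac{100186}{3025}\right) 214 = \frac{1285986}{3025} \cdot 214 = \frac{275201004}{3025}$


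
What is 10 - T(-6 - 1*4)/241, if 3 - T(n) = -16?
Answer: 2391/241 ≈ 9.9212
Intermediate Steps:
T(n) = 19 (T(n) = 3 - 1*(-16) = 3 + 16 = 19)
10 - T(-6 - 1*4)/241 = 10 - 19/241 = 2391/241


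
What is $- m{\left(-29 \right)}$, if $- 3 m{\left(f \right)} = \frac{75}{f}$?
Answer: $- \frac{25}{29} \approx -0.86207$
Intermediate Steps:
$m{\left(f \right)} = - \frac{25}{f}$ ($m{\left(f \right)} = - \frac{75 \frac{1}{f}}{3} = - \frac{25}{f}$)
$- m{\left(-29 \right)} = - \frac{-25}{-29} = - \frac{\left(-25\right) \left(-1\right)}{29} = \left(-1\right) \frac{25}{29} = - \frac{25}{29}$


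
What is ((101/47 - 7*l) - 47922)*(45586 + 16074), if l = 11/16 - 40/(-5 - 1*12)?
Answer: -9447536860485/3196 ≈ -2.9561e+9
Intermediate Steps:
l = 827/272 (l = 11*(1/16) - 40/(-5 - 12) = 11/16 - 40/(-17) = 11/16 - 40*(-1/17) = 11/16 + 40/17 = 827/272 ≈ 3.0404)
((101/47 - 7*l) - 47922)*(45586 + 16074) = ((101/47 - 7*827/272) - 47922)*(45586 + 16074) = ((101*(1/47) - 5789/272) - 47922)*61660 = ((101/47 - 5789/272) - 47922)*61660 = (-244611/12784 - 47922)*61660 = -612879459/12784*61660 = -9447536860485/3196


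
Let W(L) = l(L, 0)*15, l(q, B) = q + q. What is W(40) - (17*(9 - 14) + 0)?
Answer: 1285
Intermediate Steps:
l(q, B) = 2*q
W(L) = 30*L (W(L) = (2*L)*15 = 30*L)
W(40) - (17*(9 - 14) + 0) = 30*40 - (17*(9 - 14) + 0) = 1200 - (17*(-5) + 0) = 1200 - (-85 + 0) = 1200 - 1*(-85) = 1200 + 85 = 1285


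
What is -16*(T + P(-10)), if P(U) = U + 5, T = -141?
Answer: 2336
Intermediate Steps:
P(U) = 5 + U
-16*(T + P(-10)) = -16*(-141 + (5 - 10)) = -16*(-141 - 5) = -16*(-146) = 2336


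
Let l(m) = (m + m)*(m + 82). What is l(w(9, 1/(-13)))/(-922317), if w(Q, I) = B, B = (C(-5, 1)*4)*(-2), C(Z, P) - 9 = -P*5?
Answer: 3200/922317 ≈ 0.0034695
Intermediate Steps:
C(Z, P) = 9 - 5*P (C(Z, P) = 9 - P*5 = 9 - 5*P)
B = -32 (B = ((9 - 5*1)*4)*(-2) = ((9 - 5)*4)*(-2) = (4*4)*(-2) = 16*(-2) = -32)
w(Q, I) = -32
l(m) = 2*m*(82 + m) (l(m) = (2*m)*(82 + m) = 2*m*(82 + m))
l(w(9, 1/(-13)))/(-922317) = (2*(-32)*(82 - 32))/(-922317) = (2*(-32)*50)*(-1/922317) = -3200*(-1/922317) = 3200/922317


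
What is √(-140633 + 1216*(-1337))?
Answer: 5*I*√70657 ≈ 1329.1*I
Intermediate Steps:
√(-140633 + 1216*(-1337)) = √(-140633 - 1625792) = √(-1766425) = 5*I*√70657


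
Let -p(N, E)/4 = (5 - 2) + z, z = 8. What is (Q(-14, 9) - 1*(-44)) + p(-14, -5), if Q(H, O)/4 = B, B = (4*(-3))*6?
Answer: -288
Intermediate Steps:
B = -72 (B = -12*6 = -72)
Q(H, O) = -288 (Q(H, O) = 4*(-72) = -288)
p(N, E) = -44 (p(N, E) = -4*((5 - 2) + 8) = -4*(3 + 8) = -4*11 = -44)
(Q(-14, 9) - 1*(-44)) + p(-14, -5) = (-288 - 1*(-44)) - 44 = (-288 + 44) - 44 = -244 - 44 = -288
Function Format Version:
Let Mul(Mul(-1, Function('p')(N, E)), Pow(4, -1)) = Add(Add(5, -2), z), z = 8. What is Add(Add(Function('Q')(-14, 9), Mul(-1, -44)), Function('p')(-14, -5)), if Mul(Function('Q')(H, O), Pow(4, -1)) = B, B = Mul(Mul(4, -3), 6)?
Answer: -288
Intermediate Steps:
B = -72 (B = Mul(-12, 6) = -72)
Function('Q')(H, O) = -288 (Function('Q')(H, O) = Mul(4, -72) = -288)
Function('p')(N, E) = -44 (Function('p')(N, E) = Mul(-4, Add(Add(5, -2), 8)) = Mul(-4, Add(3, 8)) = Mul(-4, 11) = -44)
Add(Add(Function('Q')(-14, 9), Mul(-1, -44)), Function('p')(-14, -5)) = Add(Add(-288, Mul(-1, -44)), -44) = Add(Add(-288, 44), -44) = Add(-244, -44) = -288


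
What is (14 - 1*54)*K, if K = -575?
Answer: 23000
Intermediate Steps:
(14 - 1*54)*K = (14 - 1*54)*(-575) = (14 - 54)*(-575) = -40*(-575) = 23000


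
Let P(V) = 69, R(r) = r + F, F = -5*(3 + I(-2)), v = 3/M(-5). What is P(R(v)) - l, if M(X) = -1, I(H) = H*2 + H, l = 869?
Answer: -800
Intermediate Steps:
I(H) = 3*H (I(H) = 2*H + H = 3*H)
v = -3 (v = 3/(-1) = 3*(-1) = -3)
F = 15 (F = -5*(3 + 3*(-2)) = -5*(3 - 6) = -5*(-3) = 15)
R(r) = 15 + r (R(r) = r + 15 = 15 + r)
P(R(v)) - l = 69 - 1*869 = 69 - 869 = -800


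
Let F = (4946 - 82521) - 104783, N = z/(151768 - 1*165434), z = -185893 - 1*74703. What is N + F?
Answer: -1245921916/6833 ≈ -1.8234e+5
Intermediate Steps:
z = -260596 (z = -185893 - 74703 = -260596)
N = 130298/6833 (N = -260596/(151768 - 1*165434) = -260596/(151768 - 165434) = -260596/(-13666) = -260596*(-1/13666) = 130298/6833 ≈ 19.069)
F = -182358 (F = -77575 - 104783 = -182358)
N + F = 130298/6833 - 182358 = -1245921916/6833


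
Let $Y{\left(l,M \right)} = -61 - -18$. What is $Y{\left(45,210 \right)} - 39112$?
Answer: $-39155$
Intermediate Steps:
$Y{\left(l,M \right)} = -43$ ($Y{\left(l,M \right)} = -61 + 18 = -43$)
$Y{\left(45,210 \right)} - 39112 = -43 - 39112 = -39155$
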